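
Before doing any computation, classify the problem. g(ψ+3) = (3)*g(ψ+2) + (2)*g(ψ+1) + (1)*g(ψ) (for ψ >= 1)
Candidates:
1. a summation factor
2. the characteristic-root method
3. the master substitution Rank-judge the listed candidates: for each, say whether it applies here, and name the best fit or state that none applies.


Diagnosis: the characteristic-root method — shift-invariance with fixed coefficients calls for exponential trials; the characteristic polynomial finds every r^ψ.
- a summation factor: a summation factor telescopes one-step recursions; this one carries higher-order memory.
- the characteristic-root method — applies; the problem has the shape this method handles.
- the master substitution — the recursion steps by a constant offset, so exponential reindexing is pointless.


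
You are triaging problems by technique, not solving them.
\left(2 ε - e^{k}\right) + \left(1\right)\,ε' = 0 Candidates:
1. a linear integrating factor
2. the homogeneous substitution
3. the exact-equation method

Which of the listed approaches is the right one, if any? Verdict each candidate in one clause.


Verdict: a linear integrating factor — ε appears only to the first power with coefficient 2 — the classic integrating-factor setup.
- a linear integrating factor — yes, a natural case for it.
- the homogeneous substitution — the ratio substitution does not collapse this equation.
- the exact-equation method: the cross partial derivatives disagree, so no single potential exists.


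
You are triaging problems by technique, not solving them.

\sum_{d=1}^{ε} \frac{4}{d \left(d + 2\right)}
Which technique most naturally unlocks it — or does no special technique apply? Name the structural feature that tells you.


Method: telescoping — poles of \frac{4}{d \left(d + 2\right)} differ by an integer, the telltale of a telescoping partial-fraction sum.


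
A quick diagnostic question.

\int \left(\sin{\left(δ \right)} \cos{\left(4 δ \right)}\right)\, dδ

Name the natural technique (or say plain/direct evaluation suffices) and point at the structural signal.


Best approach: a trigonometric identity — mixed-frequency products such as \sin{\left(δ \right)} \cos{\left(4 δ \right)} are designed for the product-to-sum formula.


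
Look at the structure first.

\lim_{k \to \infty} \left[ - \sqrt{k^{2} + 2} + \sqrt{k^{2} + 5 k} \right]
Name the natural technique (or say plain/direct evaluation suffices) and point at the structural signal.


Method: conjugate multiplication — both pieces blow up but their difference is finite; the conjugate trick rationalizes \sqrt{k^{2} + 5 k} - \sqrt{k^{2} + 2}.


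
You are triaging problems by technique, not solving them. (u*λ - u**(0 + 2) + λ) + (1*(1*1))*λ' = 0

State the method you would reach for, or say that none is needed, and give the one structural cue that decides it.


Best approach: a linear integrating factor — linear in the unknown with genuine forcing: multiply through by the exponential of the integrated coefficient and the left side closes into one derivative.


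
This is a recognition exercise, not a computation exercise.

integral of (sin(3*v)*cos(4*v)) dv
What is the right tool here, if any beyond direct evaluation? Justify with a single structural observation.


Verdict: a trigonometric identity — the identity turns sin(3*v)*cos(4*v) into two lone cosines/sines, each trivially integrable.


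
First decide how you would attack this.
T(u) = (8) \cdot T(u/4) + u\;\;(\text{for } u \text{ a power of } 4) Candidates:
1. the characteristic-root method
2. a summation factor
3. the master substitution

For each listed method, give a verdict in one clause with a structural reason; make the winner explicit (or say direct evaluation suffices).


Diagnosis: the master substitution — the argument shrinks by the factor 4, so measure the index on a logarithmic scale and the recursion becomes a shift.
- the characteristic-root method — the recursion divides its index rather than shifting it — outside the constant-shift family the root method covers.
- a summation factor: the recursion divides its index rather than shifting it — there is no previous-term chain for a summation factor to telescope.
- the master substitution — a fit — the right tool for this form.


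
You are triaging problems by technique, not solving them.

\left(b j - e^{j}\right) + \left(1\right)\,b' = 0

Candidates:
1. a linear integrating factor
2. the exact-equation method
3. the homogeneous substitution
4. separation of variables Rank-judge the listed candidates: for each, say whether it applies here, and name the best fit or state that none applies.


Method: a linear integrating factor — first power of b, nonzero forcing: the integrating-factor recipe applies verbatim with p = j.
- a linear integrating factor: a fit — the right tool for this form.
- the exact-equation method — the mixed partial derivatives differ, so the left side is not a total differential.
- the homogeneous substitution: the slope does not depend on the ratio of the variables alone.
- separation of variables: no algebra isolates the independent variable on one side and the unknown on the other.


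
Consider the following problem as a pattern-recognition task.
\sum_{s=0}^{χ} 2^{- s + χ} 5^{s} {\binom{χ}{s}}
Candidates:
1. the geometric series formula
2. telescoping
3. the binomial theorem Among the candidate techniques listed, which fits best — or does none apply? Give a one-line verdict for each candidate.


Method: the binomial theorem — binomial coefficients against complementary powers of 5 and 2: recognize the binomial expansion and resum.
- the geometric series formula: consecutive terms are not related by a fixed multiplier.
- telescoping: as presented, consecutive terms share no shifted copy to cancel against — no rewrite is on display to change that.
- the binomial theorem — applies; the problem has the shape this method handles.


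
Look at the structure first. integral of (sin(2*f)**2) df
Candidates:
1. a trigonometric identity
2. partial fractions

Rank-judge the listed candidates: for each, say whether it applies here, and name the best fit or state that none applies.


Best approach: a trigonometric identity — sin(2*f)**2 calls for power reduction: rewrite via double angles before any antiderivative is attempted.
- a trigonometric identity: applies; the problem has the shape this method handles.
- partial fractions: there is no rational-function structure to decompose.


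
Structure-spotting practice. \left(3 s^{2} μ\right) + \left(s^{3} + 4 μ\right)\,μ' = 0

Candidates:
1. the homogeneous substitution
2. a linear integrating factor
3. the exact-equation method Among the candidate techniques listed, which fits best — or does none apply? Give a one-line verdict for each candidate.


Method: the exact-equation method — d/dμ of 3 s^{2} μ equals d/ds of s^{3} + 4 μ: the form is a total differential of one potential — integrate it exactly.
- the homogeneous substitution: the slope changes under joint rescaling, failing the degree-zero test.
- a linear integrating factor: a nonlinear term in the unknown puts this outside the integrating-factor template.
- the exact-equation method: a fit — the right tool for this form.


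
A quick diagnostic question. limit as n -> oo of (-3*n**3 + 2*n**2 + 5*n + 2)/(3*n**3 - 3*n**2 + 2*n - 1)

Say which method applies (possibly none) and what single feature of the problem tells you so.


Best approach: dominant-term comparison — divide by the highest power of n present: lower-order terms vanish and the dominant ratio remains. Viewed as a single quotient this is an ∞/∞ form — an at-infinity application of l'Hôpital's rule would also resolve it; comparing leading growth reads the answer without differentiating.


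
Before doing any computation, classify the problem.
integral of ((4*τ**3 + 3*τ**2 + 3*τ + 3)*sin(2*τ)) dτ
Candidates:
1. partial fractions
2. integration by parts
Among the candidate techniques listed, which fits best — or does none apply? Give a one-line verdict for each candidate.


Method: integration by parts — 4*τ**3 + 3*τ**2 + 3*τ + 3 dies after finitely many derivatives while sin(2*τ) cycles under integration — the tabular/parts setup.
- partial fractions — there is no rational-function structure to decompose.
- integration by parts: applicable, and directly so.


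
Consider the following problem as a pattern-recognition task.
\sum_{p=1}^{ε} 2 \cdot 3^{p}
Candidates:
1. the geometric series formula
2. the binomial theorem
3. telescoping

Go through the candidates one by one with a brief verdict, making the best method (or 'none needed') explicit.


Technique: the geometric series formula — each term is 3 times the previous one, so the geometric-series formula applies directly.
- the geometric series formula — yes, a natural case for it.
- the binomial theorem: the terms lack the binomial-coefficient-weighted complementary-power pattern of an expansion.
- telescoping: neither a shifted-difference shape nor integer-spaced poles are present.


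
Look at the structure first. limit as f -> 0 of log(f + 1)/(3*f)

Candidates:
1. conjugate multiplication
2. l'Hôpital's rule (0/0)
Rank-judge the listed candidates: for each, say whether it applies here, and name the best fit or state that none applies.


Method: l'Hôpital's rule (0/0) — numerator and denominator both vanish at 0 — a genuine 0/0 form, which is exactly when l'Hôpital applies. Known elementary limits would finish this too — the rule just bypasses the case analysis.
- conjugate multiplication — there is no infinity-minus-infinity radical difference to rationalize.
- l'Hôpital's rule (0/0): applies; the problem has the shape this method handles.


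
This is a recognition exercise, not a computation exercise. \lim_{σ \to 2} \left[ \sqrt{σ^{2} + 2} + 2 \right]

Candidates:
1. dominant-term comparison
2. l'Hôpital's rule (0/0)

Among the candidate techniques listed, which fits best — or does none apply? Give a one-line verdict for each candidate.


Method: no special technique — no zero denominators, no indeterminate clash at 2 — substitute and read off the value.
- dominant-term comparison — no ranking of term growth rates resolves the limit here.
- l'Hôpital's rule (0/0) — substituting the point produces a determinate value, not a 0 over 0 clash.


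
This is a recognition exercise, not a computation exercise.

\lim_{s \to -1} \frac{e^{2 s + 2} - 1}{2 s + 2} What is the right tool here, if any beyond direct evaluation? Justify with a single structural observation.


Verdict: l'Hôpital's rule (0/0) — substituting -1 gives 0 over 0; differentiate top and bottom once and re-evaluate. A local series expansion at the point resolves it as well; the rule is the packaged version of that step.


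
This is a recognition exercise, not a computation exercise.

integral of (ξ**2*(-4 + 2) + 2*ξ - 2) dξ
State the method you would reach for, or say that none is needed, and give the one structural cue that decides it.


Method: no special technique — a term-by-term power-rule job in ξ; no substitution or rearrangement earns its keep here.


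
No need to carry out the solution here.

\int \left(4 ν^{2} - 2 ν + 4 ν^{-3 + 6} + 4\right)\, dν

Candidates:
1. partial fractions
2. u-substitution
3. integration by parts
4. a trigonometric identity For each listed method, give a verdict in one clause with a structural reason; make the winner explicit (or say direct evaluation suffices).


Verdict: no special technique — a term-by-term power-rule job in ν; no substitution or rearrangement earns its keep here.
- partial fractions — the expression is not a ratio of polynomials that decomposes further.
- u-substitution — no substitution does more than relabel what direct integration already handles.
- integration by parts — parts would only shuffle a directly integrable integrand.
- a trigonometric identity — with no trigonometric functions present, identity rewriting has no target.


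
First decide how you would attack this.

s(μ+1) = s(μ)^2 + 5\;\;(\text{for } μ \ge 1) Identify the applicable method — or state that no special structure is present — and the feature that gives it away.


Diagnosis: no special technique — the update rule curves (it is not linear in the unknown sequence), so no superposition-based closed form attaches — iterate or study it directly.


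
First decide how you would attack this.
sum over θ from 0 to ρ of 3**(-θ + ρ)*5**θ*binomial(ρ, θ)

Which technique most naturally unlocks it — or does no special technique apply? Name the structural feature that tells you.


Technique: the binomial theorem — binomial(ρ, θ) weighting matched powers of 5 and 3 is the expanded form of (5 + 3)^ρ — fold it back up.


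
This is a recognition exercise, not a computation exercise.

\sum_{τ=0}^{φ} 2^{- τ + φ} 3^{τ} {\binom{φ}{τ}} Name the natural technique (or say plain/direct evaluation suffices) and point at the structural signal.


Method: the binomial theorem — terms weighting {\binom{φ}{τ}} against matched powers of 3 and 2 reassemble into (3 + 2)^φ by the binomial theorem.


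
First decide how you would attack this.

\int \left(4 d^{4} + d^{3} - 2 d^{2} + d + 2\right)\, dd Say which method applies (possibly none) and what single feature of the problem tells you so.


Diagnosis: no special technique — the integrand is a sum of constant multiples of powers of d — integrate term by term.


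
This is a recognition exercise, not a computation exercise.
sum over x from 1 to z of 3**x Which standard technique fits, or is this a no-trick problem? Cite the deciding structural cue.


Best approach: the geometric series formula — each summand is the previous one scaled by 3; that constant multiplier is itself the geometric structure.


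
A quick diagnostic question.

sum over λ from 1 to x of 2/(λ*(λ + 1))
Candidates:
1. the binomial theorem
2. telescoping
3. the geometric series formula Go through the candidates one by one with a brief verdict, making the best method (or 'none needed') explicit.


Technique: telescoping — 2/(λ*(λ + 1)) hides a difference of shifted reciprocals — decompose it and the middle of the sum vanishes.
- the binomial theorem: the terms lack the binomial-coefficient-weighted complementary-power pattern of an expansion.
- telescoping: applies; the problem has the shape this method handles.
- the geometric series formula — dividing successive terms gives an index-dependent quantity, not a constant.


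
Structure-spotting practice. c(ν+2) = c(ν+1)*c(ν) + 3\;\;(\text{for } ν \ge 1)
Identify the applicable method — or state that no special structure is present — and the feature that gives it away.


Verdict: no special technique — the update rule curves (it is not linear in the unknown sequence), so no superposition-based closed form attaches — iterate or study it directly.


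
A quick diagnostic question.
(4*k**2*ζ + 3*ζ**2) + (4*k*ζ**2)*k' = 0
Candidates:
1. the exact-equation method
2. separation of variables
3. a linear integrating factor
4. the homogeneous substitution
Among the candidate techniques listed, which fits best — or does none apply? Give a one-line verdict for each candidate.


Diagnosis: the exact-equation method — the compatibility test passes: the k-derivative of 4*k**2*ζ + 3*ζ**2 matches the ζ-derivative of 4*k*ζ**2, so integrate a potential.
- the exact-equation method: applies; the problem has the shape this method handles.
- separation of variables: the two dependences do not factor apart.
- a linear integrating factor — a nonlinear term in the unknown puts this outside the integrating-factor template.
- the homogeneous substitution — the slope is not a function of the ratio of the variables alone.


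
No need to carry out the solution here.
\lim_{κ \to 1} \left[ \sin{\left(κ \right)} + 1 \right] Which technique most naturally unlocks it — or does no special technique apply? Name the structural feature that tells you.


Verdict: no special technique — no zero denominators, no indeterminate clash at 1 — substitute and read off the value.


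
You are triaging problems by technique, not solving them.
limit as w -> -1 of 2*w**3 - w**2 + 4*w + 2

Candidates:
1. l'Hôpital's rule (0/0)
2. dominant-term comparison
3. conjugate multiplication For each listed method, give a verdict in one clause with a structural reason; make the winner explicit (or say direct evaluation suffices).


Diagnosis: no special technique — no vanishing denominator and no indeterminate clash at the point — evaluation is immediate.
- l'Hôpital's rule (0/0) — substituting the point produces a determinate value, not a 0 over 0 clash.
- dominant-term comparison: no dominant-degree comparison decides it.
- conjugate multiplication: multiplying by a conjugate would not remove any indeterminacy here.


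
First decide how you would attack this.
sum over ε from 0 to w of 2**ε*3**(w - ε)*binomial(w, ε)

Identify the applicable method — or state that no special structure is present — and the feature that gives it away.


Best approach: the binomial theorem — terms weighting binomial(w, ε) against matched powers of 2 and 3 reassemble into (2 + 3)^w by the binomial theorem.


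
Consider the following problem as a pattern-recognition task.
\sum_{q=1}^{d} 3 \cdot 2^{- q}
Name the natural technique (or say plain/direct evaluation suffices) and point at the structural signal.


Technique: the geometric series formula — consecutive terms stand in a fixed index-free ratio — the geometric sum formula closes it.


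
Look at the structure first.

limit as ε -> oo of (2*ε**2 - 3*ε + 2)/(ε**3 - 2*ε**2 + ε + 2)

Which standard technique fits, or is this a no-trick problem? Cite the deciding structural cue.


Best approach: dominant-term comparison — divide through by the highest power of ε; every lower-order term dies and the dominant terms decide the limit. Viewed as a single quotient this is an ∞/∞ form — an at-infinity application of l'Hôpital's rule would also resolve it; comparing leading growth reads the answer without differentiating.


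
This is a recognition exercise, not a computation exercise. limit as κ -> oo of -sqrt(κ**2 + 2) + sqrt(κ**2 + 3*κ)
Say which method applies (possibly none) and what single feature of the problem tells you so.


Best approach: conjugate multiplication — sqrt(κ**2 + 3*κ) and sqrt(κ**2 + 2) both blow up, but their difference is tame once the conjugate rationalizes it.


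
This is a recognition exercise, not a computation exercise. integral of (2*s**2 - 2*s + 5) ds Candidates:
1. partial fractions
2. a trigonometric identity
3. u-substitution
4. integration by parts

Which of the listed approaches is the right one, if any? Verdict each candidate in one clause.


Technique: no special technique — every term is a constant multiple of a power of s; term-wise power-rule integration needs no preliminary transformation.
- partial fractions — there is no rational-function structure to decompose.
- a trigonometric identity — with no trigonometric functions present, identity rewriting has no target.
- u-substitution: any workable substitution here is cosmetic — the integrand is already in directly integrable form.
- integration by parts — splitting off a factor buys nothing — the integrand integrates directly without parts.


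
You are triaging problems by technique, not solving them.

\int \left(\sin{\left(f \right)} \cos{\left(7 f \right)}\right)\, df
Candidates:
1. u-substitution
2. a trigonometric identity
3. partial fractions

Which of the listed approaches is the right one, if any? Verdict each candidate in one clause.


Verdict: a trigonometric identity — \sin{\left(f \right)} \cos{\left(7 f \right)} mixes two frequencies; the product-to-sum identity splits it into single-frequency sinusoids.
- u-substitution: no subexpression of the integrand serves as a whole-integral substitution inner — individual terms may offer their own, but none carries its derivative as a factor of the full integrand; a working change of variable would have to be constructed from outside the expression.
- a trigonometric identity: a fit — the right tool for this form.
- partial fractions: the expression is not a ratio of polynomials that decomposes further.


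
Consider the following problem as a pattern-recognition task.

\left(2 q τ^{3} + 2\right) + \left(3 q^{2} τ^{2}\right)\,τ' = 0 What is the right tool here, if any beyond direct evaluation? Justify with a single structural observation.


Verdict: the exact-equation method — check exactness first: here it holds (2 q τ^{3} + 2, 3 q^{2} τ^{2} have matching cross partials), so no integrating factor is needed.


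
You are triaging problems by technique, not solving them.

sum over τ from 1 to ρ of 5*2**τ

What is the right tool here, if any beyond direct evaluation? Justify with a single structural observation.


Verdict: the geometric series formula — consecutive terms stand in a fixed index-free ratio — the geometric sum formula closes it.


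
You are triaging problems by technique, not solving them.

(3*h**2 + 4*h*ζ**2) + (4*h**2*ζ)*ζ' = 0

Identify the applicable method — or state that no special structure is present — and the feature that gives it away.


Best approach: the exact-equation method — take the mixed partials of 3*h**2 + 4*h*ζ**2 and 4*h**2*ζ: they are equal, which certifies an exact differential.


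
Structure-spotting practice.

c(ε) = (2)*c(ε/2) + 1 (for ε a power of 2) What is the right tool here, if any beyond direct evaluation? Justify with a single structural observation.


Method: the master substitution — the index is divided (ε/2), not shifted — substitute ε = 2^m to straighten it into a shift recurrence.


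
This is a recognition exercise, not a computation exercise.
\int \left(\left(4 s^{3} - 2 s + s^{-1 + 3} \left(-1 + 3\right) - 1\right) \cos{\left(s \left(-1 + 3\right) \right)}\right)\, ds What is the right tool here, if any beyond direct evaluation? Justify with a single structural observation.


Method: integration by parts — (4 s^{3} - 2 s + s^{-1 + 3} \left(-1 + 3\right) - 1) dies after finitely many derivatives while \cos{\left(s \left(-1 + 3\right) \right)} cycles under integration — the tabular/parts setup.


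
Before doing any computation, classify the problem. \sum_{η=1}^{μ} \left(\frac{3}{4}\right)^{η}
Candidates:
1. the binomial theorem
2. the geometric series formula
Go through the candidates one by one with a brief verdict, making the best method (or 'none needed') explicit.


Verdict: the geometric series formula — consecutive terms stand in a fixed index-free ratio — the geometric sum formula closes it.
- the binomial theorem — there is no pair of bases whose matched powers would reassemble into a single binomial power.
- the geometric series formula — a fit — the right tool for this form.


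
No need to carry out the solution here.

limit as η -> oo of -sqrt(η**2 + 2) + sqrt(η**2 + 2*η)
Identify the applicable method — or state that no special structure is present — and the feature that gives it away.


Method: conjugate multiplication — an infinity-minus-infinity difference with a surviving radical — multiply by the conjugate to cancel the divergence.


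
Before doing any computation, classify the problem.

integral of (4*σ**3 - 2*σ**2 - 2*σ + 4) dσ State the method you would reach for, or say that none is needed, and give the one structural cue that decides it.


Diagnosis: no special technique — scan for structure and find none: constant multiples of powers of σ, integrate directly.


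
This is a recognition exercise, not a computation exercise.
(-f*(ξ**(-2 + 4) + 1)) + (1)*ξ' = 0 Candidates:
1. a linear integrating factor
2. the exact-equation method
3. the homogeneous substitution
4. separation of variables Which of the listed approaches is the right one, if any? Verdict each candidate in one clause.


Diagnosis: separation of variables — the derivative equals a pure function of f (namely f) times a pure function of ξ (namely (ξ**(-2 + 4) + 1)); divide and integrate each side.
- a linear integrating factor — the unknown enters nonlinearly (through a power, a denominator, or a transcendental function), which the linear integrating-factor recipe cannot absorb as-is — any repair would come from a preliminary substitution, not the factor.
- the exact-equation method — no potential function has this form as its differential, as written.
- the homogeneous substitution — the slope is not a function of the ratio of the variables alone.
- separation of variables — a fit — the right tool for this form.


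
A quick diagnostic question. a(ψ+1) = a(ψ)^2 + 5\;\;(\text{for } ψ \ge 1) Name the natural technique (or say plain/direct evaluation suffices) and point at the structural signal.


Method: no special technique — the sequence value feeds back through itself nonlinearly — linear superposition fails, and every superposition-based closed form fails with it.


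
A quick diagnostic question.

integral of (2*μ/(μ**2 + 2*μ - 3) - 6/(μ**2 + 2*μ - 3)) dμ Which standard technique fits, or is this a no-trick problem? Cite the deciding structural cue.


Method: partial fractions — rational integrand, reducible denominator μ**2 + 2*μ - 3: decompose first, integrate second.


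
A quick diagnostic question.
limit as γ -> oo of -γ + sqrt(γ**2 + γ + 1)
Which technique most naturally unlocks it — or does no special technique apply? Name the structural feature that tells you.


Diagnosis: conjugate multiplication — turning the difference into a conjugate-rationalized ratio makes the limit readable.


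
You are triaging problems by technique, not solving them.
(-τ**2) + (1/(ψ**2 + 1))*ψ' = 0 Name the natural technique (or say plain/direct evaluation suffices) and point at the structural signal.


Diagnosis: separation of variables — separating collects all ψ-dependence with the derivative and leaves all τ-dependence opposite: variables separate. The equation is exact as it stands too — a potential function exists — though separation reads the split structure directly.


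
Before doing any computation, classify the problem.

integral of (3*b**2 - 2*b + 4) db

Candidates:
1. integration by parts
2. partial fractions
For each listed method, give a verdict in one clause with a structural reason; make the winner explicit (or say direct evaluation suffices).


Verdict: no special technique — nothing composite, nothing rational, nothing trigonometric — each constant-multiple power of b integrates by the power rule alone.
- integration by parts — parts would only shuffle a directly integrable integrand.
- partial fractions — the expression is not a ratio of polynomials that decomposes further.


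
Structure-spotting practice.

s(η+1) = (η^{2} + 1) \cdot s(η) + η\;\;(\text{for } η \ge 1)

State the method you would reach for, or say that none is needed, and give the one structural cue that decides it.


Technique: a summation factor — rescale the sequence by the product of the weights η^{2} + 1 so far — the recurrence collapses to a plain running sum.


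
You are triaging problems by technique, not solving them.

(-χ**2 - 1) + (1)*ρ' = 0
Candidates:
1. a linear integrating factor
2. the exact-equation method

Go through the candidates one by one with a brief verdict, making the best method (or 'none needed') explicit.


Diagnosis: no special technique — the slope is a pure function of χ; integrate both sides and be done.
- a linear integrating factor — the linear template holds only trivially here (the unknown is absent, so the coefficient is zero) — the method is not the natural label.
- the exact-equation method: with the unknown absent from both coefficients, the cross-partial test holds emptily — nothing for the exact method to work on.


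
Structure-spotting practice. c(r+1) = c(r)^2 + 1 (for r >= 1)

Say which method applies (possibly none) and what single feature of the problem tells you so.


Method: no special technique — each new value is a nonlinear function of earlier ones — scaling arguments and superposition both fail.


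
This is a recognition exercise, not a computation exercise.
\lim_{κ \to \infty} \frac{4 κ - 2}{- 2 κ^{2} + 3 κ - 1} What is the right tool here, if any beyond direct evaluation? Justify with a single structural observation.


Diagnosis: dominant-term comparison — at large κ only the top-degree terms survive; compare the leading terms and the limit falls out. As a single quotient, the ∞/∞ shape would yield to repeated differentiation as well — the growth comparison gets there in one look.


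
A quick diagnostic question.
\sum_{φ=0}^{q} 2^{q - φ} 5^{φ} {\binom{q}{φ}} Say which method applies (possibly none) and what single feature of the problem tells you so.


Verdict: the binomial theorem — {\binom{q}{φ}} weighting matched powers of 5 and 2 is the expanded form of (5 + 2)^q — fold it back up.


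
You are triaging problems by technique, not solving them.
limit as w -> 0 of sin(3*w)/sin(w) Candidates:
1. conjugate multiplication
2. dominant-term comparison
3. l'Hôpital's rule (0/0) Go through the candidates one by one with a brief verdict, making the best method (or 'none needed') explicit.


Best approach: l'Hôpital's rule (0/0) — substituting 0 gives 0 over 0; differentiate top and bottom once and re-evaluate. Expanding numerator and denominator to first order gives the same value — the rule automates exactly that.
- conjugate multiplication — no divergent radical difference is present for a conjugate pair to cancel.
- dominant-term comparison — leading-power comparison does not apply to this form.
- l'Hôpital's rule (0/0): a fit — the right tool for this form.


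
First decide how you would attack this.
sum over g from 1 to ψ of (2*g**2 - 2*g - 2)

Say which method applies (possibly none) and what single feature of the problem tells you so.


Best approach: no special technique — with only polynomial terms in g present, the classical sum-of-powers identities are all you need.


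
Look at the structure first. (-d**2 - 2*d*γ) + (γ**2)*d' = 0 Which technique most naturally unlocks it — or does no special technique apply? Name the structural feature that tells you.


Technique: the homogeneous substitution — the slope's numerator and denominator have matching total degree, so it depends only on d/γ and the ratio substitution collapses it. A Bernoulli rewrite works here as the equation stands — the homogeneous substitution is the more immediate reading.


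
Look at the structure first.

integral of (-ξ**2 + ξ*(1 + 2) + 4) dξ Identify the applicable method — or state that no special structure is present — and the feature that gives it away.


Technique: no special technique — a term-by-term power-rule job in ξ; no substitution or rearrangement earns its keep here.


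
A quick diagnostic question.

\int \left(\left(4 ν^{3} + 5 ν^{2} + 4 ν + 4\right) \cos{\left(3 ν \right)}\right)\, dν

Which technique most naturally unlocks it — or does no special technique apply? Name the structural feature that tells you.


Diagnosis: integration by parts — 4 ν^{3} + 5 ν^{2} + 4 ν + 4 dies after finitely many derivatives while \cos{\left(3 ν \right)} cycles under integration — the tabular/parts setup.


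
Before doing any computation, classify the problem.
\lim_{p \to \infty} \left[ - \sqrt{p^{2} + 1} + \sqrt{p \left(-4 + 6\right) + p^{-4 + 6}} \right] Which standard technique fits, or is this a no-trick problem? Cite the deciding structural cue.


Technique: conjugate multiplication — infinity minus infinity with a radical in play — multiply by the conjugate so the divergences of \sqrt{p \left(-4 + 6\right) + p^{-4 + 6}} and \sqrt{p^{2} + 1} annihilate.


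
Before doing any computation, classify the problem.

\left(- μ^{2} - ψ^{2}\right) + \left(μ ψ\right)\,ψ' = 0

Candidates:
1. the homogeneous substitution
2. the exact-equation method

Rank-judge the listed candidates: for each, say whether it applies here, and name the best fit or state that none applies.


Method: the homogeneous substitution — the slope is degree-zero homogeneous: the ratio substitution v = ψ/μ collapses it. A Bernoulli rewrite works here as the equation stands — the homogeneous substitution is the more immediate reading.
- the homogeneous substitution — a fit — the right tool for this form.
- the exact-equation method — the cross partial derivatives disagree, so no single potential exists.


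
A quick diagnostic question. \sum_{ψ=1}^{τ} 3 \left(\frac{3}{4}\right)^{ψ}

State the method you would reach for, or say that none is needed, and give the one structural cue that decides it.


Method: the geometric series formula — check a ratio of consecutive terms: it is \frac{3}{4}, independent of the index, so the geometric formula closes the sum.


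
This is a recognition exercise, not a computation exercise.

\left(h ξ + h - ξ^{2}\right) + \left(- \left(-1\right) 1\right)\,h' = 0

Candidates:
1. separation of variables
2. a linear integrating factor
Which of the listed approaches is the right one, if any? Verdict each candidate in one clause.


Technique: a linear integrating factor — linear in the unknown with genuine forcing: multiply through by the exponential of the integrated coefficient and the left side closes into one derivative.
- separation of variables: no algebra isolates the independent variable on one side and the unknown on the other.
- a linear integrating factor: applicable, and directly so.


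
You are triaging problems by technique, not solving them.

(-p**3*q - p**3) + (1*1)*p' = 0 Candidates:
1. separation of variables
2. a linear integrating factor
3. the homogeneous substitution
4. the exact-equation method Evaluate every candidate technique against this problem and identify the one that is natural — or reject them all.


Best approach: separation of variables — all dependence on the two variables factors apart, the defining separable shape.
- separation of variables: applicable, and directly so.
- a linear integrating factor — the unknown enters nonlinearly (through a power, a denominator, or a transcendental function), which the linear integrating-factor recipe cannot absorb as-is — any repair would come from a preliminary substitution, not the factor.
- the homogeneous substitution — the slope does not depend on the ratio of the variables alone.
- the exact-equation method — the mixed-partials test fails on this split — it is not an exact differential as presented.


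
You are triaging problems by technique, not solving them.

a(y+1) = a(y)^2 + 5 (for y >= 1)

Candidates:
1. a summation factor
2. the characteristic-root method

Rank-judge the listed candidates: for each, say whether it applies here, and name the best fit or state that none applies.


Diagnosis: no special technique — the update rule curves (it is not linear in the unknown sequence), so no superposition-based closed form attaches — iterate or study it directly.
- a summation factor: the recursion is nonlinear — outside the first-order linear family a summation factor addresses.
- the characteristic-root method: the recursion is nonlinear in the sequence values, so no linear-modes ansatz applies.


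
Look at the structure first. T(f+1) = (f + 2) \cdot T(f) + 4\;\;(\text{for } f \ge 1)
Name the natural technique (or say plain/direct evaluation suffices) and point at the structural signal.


Best approach: a summation factor — first-order, linear, moving coefficient f + 2: the discrete analogue of an integrating factor handles it.


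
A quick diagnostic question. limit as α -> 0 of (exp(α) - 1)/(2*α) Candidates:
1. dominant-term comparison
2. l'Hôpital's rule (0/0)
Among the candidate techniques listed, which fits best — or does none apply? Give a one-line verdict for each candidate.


Verdict: l'Hôpital's rule (0/0) — the 0/0 form at 0 is the signature situation for l'Hôpital's rule. A first-order expansion at the point is an equally standard path; the rule packages it.
- dominant-term comparison: no ranking of term growth rates resolves the limit here.
- l'Hôpital's rule (0/0): a fit — the right tool for this form.


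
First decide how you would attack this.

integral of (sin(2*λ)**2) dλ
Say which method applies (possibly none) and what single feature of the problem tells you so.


Method: a trigonometric identity — sin(2*λ)**2 calls for power reduction: rewrite via double angles before any antiderivative is attempted.


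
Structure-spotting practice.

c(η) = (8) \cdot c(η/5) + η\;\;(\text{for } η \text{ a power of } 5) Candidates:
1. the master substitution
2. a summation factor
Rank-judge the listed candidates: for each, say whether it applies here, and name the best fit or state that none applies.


Technique: the master substitution — the argument contracts 5-fold per step: reindex η exponentially and solve the linear recurrence in the new index.
- the master substitution: yes — fits the structure here.
- a summation factor — a divided-index call is outside the fixed-shift first-order family a summation factor normalizes.


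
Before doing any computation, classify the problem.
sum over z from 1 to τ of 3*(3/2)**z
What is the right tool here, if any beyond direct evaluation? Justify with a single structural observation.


Best approach: the geometric series formula — each term is 3/2 times the previous one, so the geometric-series formula applies directly.


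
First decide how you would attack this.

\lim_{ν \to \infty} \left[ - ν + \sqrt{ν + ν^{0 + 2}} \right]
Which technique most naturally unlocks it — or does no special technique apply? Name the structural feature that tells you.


Method: conjugate multiplication — turning the difference into a conjugate-rationalized ratio makes the limit readable.


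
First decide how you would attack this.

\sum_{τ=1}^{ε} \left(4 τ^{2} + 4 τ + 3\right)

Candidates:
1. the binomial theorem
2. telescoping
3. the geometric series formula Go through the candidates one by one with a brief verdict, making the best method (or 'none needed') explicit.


Verdict: no special technique — the summand is a plain polynomial in τ (expanding first if it arrives factored); standard power-sum formulas evaluate it term by term.
- the binomial theorem — there is no pair of bases whose matched powers would reassemble into a single binomial power.
- telescoping — the terms as presented offer no neighboring cancellation — a telescoping rewrite may exist, but the displayed structure does not hand one over.
- the geometric series formula: the ratio of consecutive terms depends on the index.


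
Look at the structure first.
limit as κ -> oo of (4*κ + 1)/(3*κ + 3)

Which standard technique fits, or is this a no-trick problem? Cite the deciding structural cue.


Diagnosis: dominant-term comparison — at large κ only the top-degree terms survive; compare the leading terms and the limit falls out. l'Hôpital's at-infinity variant applies to the expression viewed as a single quotient; the leading-term comparison is the direct route.


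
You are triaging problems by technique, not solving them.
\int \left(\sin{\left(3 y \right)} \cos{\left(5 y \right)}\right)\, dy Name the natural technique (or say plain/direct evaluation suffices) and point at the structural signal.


Technique: a trigonometric identity — \sin{\left(3 y \right)} \cos{\left(5 y \right)} mixes two frequencies; the product-to-sum identity splits it into single-frequency sinusoids.
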